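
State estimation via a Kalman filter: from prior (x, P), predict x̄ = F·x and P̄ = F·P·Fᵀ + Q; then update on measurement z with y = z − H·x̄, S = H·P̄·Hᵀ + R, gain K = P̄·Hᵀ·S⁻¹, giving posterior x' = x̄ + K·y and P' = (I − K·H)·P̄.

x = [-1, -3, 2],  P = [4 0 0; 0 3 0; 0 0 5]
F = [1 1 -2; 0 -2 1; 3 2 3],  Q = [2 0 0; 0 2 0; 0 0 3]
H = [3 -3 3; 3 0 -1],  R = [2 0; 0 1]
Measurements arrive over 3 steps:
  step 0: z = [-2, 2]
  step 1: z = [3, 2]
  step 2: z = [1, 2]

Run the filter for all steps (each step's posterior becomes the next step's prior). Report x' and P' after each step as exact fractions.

step 0: x' = [208591/281482, 480173/281482, 38229/140741], P' = [135959/281482 468959/281482 172704/140741; 468959/281482 959822/140741 1437843/281482; 172704/140741 1437843/281482 1129641/281482]
step 1: x' = [5638281528/9412455323, -50919662048/65887187261, -22115699659/65887187261], P' = [1589467647/9412455323 3723684627/9412455323 2524417278/9412455323; 3723684627/9412455323 109173415427/65887187261 79716450248/65887187261; 2524417278/9412455323 79716450248/65887187261 70499012044/65887187261]
step 2: x' = [762105076875657/985316959546354, 390720869319768/492658479773177, 169051722091046/492658479773177], P' = [83143995075019/492658479773177 194695943022792/492658479773177 131919468248902/492658479773177; 194695943022792/492658479773177 815419778591218/492658479773177 595050301560748/492658479773177; 131919468248902/492658479773177 595050301560748/492658479773177 525921195018604/492658479773177]

step 0: x̄ = F·x = [-8, 8, -3]
step 0: P̄ = F·P·Fᵀ + Q = [29 -16 -12; -16 19 3; -12 3 96]
step 0: y = z − H·x̄ = [55, 23]
step 0: S = H·P̄·Hᵀ + R = [1316 54; 54 430]
step 0: K = P̄·Hᵀ·S⁻¹ = [9306/140741 62469/281482; -19263/281482 -15483/140741; 55809/281482 -93417/281482]
step 0: x' = x̄ + K·y = [208591/281482, 480173/281482, 38229/140741]
step 0: P' = (I − K·H)·P̄ = [135959/281482 468959/281482 172704/140741; 468959/281482 959822/140741 1437843/281482; 172704/140741 1437843/281482 1129641/281482]
step 1: x̄ = F·x = [267924/140741, -441944/140741, 1815493/281482]
step 1: P̄ = F·P·Fᵀ + Q = [942045/281482 498135/281482 -2659953/281482; 498135/281482 3619809/281482 -11818555/281482; -2659953/281482 -11818555/281482 24506195/140741]
step 1: y = z − H·x̄ = [-8861241/281482, 770913/281482]
step 1: S = H·P̄·Hᵀ + R = [319309783/140741 -194457363/281482; -194457363/281482 73731995/281482]
step 1: K = P̄·Hᵀ·S⁻¹ = [585300447/9412455323 2243985663/9412455323; -5086759185/65887187261 -1519073081/65887187261; 12680224113/65887187261 -17486249206/65887187261]
step 1: x' = x̄ + K·y = [5638281528/9412455323, -50919662048/65887187261, -22115699659/65887187261]
step 1: P' = (I − K·H)·P̄ = [1589467647/9412455323 3723684627/9412455323 2524417278/9412455323; 3723684627/9412455323 109173415427/65887187261 79716450248/65887187261; 2524417278/9412455323 79716450248/65887187261 70499012044/65887187261]
step 2: x̄ = F·x = [32779707966/65887187261, 79723624437/65887187261, -49782510985/65887187261]
step 2: P̄ = F·P·Fᵀ + Q = [196652211656/65887187261 4776732466/65887187261 -173668671964/65887187261; 4776732466/65887187261 320101247282/65887187261 -647444418064/65887187261; -173668671964/65887187261 -647444418064/65887187261 2956446282320/65887187261]
step 2: y = z − H·x̄ = [356066469629/65887187261, -16347260361/65887187261]
step 2: S = H·P̄·Hᵀ + R = [39832554291256/65887187261 -10126804820226/65887187261; -10126804820226/65887187261 5834215406269/65887187261]
step 2: K = P̄·Hᵀ·S⁻¹ = [61102560903387/985316959546354 117512516976155/492658479773177; -38510301011517/492658479773177 -10962472492372/492658479773177; 94185542560137/492658479773177 -130162790271898/492658479773177]
step 2: x' = x̄ + K·y = [762105076875657/985316959546354, 390720869319768/492658479773177, 169051722091046/492658479773177]
step 2: P' = (I − K·H)·P̄ = [83143995075019/492658479773177 194695943022792/492658479773177 131919468248902/492658479773177; 194695943022792/492658479773177 815419778591218/492658479773177 595050301560748/492658479773177; 131919468248902/492658479773177 595050301560748/492658479773177 525921195018604/492658479773177]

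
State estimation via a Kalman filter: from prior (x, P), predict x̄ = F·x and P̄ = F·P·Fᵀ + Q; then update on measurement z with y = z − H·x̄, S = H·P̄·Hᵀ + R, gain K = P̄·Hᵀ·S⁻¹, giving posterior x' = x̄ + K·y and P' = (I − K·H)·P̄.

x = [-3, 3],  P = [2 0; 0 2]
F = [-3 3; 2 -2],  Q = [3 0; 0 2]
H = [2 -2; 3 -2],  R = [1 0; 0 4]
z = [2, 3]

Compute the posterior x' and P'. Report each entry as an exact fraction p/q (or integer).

x' = [9/13, -1152/2899]
P' = [12/13 12/13; 12/13 3222/2899]

x̄ = F·x = [18, -12]
P̄ = F·P·Fᵀ + Q = [39 -24; -24 18]
y = z − H·x̄ = [-58, -75]
S = H·P̄·Hᵀ + R = [421 546; 546 715]
K = P̄·Hᵀ·S⁻¹ = [0 3/13; -84/223 396/2899]
x' = x̄ + K·y = [9/13, -1152/2899]
P' = (I − K·H)·P̄ = [12/13 12/13; 12/13 3222/2899]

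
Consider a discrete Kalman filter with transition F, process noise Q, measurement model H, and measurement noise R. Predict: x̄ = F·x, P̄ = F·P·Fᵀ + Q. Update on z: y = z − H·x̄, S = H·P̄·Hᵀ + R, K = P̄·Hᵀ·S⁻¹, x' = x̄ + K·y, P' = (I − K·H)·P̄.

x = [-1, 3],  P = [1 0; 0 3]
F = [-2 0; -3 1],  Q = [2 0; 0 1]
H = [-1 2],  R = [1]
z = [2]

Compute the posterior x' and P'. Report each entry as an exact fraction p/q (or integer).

x' = [22/35, 10/7]
P' = [174/35 18/7; 18/7 11/7]

x̄ = F·x = [2, 6]
P̄ = F·P·Fᵀ + Q = [6 6; 6 13]
y = z − H·x̄ = [-8]
S = H·P̄·Hᵀ + R = [35]
K = P̄·Hᵀ·S⁻¹ = [6/35; 4/7]
x' = x̄ + K·y = [22/35, 10/7]
P' = (I − K·H)·P̄ = [174/35 18/7; 18/7 11/7]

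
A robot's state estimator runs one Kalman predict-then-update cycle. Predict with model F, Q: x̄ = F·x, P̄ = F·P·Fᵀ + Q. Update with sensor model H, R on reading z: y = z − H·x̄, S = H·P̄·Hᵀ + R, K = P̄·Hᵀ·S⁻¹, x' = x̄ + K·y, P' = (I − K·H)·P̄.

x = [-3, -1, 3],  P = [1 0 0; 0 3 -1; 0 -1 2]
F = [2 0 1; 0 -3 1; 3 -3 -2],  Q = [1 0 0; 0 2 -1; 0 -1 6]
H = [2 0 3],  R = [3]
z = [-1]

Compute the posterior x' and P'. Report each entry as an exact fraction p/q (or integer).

x̄ = F·x = [-3, 6, -12]
P̄ = F·P·Fᵀ + Q = [7 5 5; 5 37 19; 5 19 38]
y = z − H·x̄ = [41]
S = H·P̄·Hᵀ + R = [433]
K = P̄·Hᵀ·S⁻¹ = [29/433; 67/433; 124/433]
x' = x̄ + K·y = [-110/433, 5345/433, -112/433]
P' = (I − K·H)·P̄ = [2190/433 222/433 -1431/433; 222/433 11532/433 -81/433; -1431/433 -81/433 1078/433]

x' = [-110/433, 5345/433, -112/433]
P' = [2190/433 222/433 -1431/433; 222/433 11532/433 -81/433; -1431/433 -81/433 1078/433]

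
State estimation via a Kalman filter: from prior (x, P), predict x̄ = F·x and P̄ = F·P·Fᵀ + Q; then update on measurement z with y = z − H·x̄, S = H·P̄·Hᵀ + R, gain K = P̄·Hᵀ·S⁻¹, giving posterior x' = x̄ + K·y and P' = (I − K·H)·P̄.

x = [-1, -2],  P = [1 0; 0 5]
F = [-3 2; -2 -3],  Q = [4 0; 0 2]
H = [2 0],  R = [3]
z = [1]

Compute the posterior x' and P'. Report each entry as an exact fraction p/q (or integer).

x̄ = F·x = [-1, 8]
P̄ = F·P·Fᵀ + Q = [33 -24; -24 51]
y = z − H·x̄ = [3]
S = H·P̄·Hᵀ + R = [135]
K = P̄·Hᵀ·S⁻¹ = [22/45; -16/45]
x' = x̄ + K·y = [7/15, 104/15]
P' = (I − K·H)·P̄ = [11/15 -8/15; -8/15 509/15]

x' = [7/15, 104/15]
P' = [11/15 -8/15; -8/15 509/15]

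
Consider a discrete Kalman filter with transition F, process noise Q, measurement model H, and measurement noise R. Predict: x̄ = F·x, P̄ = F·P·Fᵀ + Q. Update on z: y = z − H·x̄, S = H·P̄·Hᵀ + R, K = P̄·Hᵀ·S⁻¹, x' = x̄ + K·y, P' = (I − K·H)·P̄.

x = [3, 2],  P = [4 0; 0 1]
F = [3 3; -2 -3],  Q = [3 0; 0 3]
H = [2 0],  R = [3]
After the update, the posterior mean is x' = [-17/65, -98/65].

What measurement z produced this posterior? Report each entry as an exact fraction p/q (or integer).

x̄ = F·x = [15, -12]
P̄ = F·P·Fᵀ + Q = [48 -33; -33 28]
S = H·P̄·Hᵀ + R = [195]
K = P̄·Hᵀ·S⁻¹ = [32/65; -22/65]
x' − x̄ = [-992/65, 682/65] = K·y
y = (KᵀK)⁻¹·Kᵀ·(x' − x̄) = [-31]
z = y + H·x̄ = [-31] + [30] = [-1]

z = [-1]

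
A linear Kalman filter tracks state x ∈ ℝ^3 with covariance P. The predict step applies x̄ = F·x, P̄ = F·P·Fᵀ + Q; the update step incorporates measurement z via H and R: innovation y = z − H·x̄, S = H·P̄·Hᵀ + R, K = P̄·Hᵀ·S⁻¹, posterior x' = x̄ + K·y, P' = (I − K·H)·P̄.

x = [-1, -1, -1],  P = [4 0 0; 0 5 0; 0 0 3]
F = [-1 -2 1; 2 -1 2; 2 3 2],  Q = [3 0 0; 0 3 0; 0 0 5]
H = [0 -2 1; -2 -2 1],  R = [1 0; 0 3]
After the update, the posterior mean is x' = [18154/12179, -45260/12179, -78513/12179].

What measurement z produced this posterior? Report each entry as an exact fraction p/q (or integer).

z = [1, -2]

x̄ = F·x = [2, -3, -7]
P̄ = F·P·Fᵀ + Q = [30 8 -32; 8 36 13; -32 13 78]
S = H·P̄·Hᵀ + R = [171 266; 266 485]
K = P̄·Hᵀ·S⁻¹ = [5448/12179 -300/641; -8665/12179 151/641; -5636/12179 316/641]
x' − x̄ = [-6204/12179, -8723/12179, 6740/12179] = K·y
y = (KᵀK)⁻¹·Kᵀ·(x' − x̄) = [2, 3]
z = y + H·x̄ = [2, 3] + [-1, -5] = [1, -2]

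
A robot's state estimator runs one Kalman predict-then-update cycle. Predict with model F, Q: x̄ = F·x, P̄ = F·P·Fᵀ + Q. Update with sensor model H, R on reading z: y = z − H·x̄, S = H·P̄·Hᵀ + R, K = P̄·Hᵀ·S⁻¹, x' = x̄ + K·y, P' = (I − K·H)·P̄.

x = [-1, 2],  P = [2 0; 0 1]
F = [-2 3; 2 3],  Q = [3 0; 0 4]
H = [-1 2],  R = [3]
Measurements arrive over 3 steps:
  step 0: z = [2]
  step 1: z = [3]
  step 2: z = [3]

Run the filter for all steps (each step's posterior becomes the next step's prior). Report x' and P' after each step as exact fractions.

step 0: x̄ = F·x = [8, 4]
step 0: P̄ = F·P·Fᵀ + Q = [20 1; 1 21]
step 0: y = z − H·x̄ = [2]
step 0: S = H·P̄·Hᵀ + R = [103]
step 0: K = P̄·Hᵀ·S⁻¹ = [-18/103; 41/103]
step 0: x' = x̄ + K·y = [788/103, 494/103]
step 0: P' = (I − K·H)·P̄ = [1736/103 841/103; 841/103 482/103]
step 1: x̄ = F·x = [-94/103, 3058/103]
step 1: P̄ = F·P·Fᵀ + Q = [1499/103 -2606/103; -2606/103 21786/103]
step 1: y = z − H·x̄ = [-5901/103]
step 1: S = H·P̄·Hᵀ + R = [99376/103]
step 1: K = P̄·Hᵀ·S⁻¹ = [-6711/99376; 23089/49688]
step 1: x' = x̄ + K·y = [293789/99376, 152405/49688]
step 1: P' = (I − K·H)·P̄ = [1009001/99376 247217/49688; 247217/49688 79121/24844]
step 2: x̄ = F·x = [81713/24844, 187751/12422]
step 2: P̄ = F·P·Fᵀ + Q = [78080/6211 -74228/6211; -74228/6211 825942/6211]
step 2: y = z − H·x̄ = [-594759/24844]
step 2: S = H·P̄·Hᵀ + R = [3697393/6211]
step 2: K = P̄·Hᵀ·S⁻¹ = [-226536/3697393; 1726112/3697393]
step 2: x' = x̄ + K·y = [70336403/14789572, 29122349/7394786]
step 2: P' = (I − K·H)·P̄ = [38218304/3697393 18769348/3697393; 18769348/3697393 11973842/3697393]

step 0: x' = [788/103, 494/103], P' = [1736/103 841/103; 841/103 482/103]
step 1: x' = [293789/99376, 152405/49688], P' = [1009001/99376 247217/49688; 247217/49688 79121/24844]
step 2: x' = [70336403/14789572, 29122349/7394786], P' = [38218304/3697393 18769348/3697393; 18769348/3697393 11973842/3697393]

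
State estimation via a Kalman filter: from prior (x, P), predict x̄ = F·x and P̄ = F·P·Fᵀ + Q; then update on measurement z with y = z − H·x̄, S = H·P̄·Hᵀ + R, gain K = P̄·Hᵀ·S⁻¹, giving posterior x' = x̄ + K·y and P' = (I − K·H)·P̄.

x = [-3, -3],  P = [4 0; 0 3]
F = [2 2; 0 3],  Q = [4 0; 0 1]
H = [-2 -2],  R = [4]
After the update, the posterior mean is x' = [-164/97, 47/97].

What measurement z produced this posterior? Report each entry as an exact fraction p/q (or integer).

x̄ = F·x = [-12, -9]
P̄ = F·P·Fᵀ + Q = [32 18; 18 28]
S = H·P̄·Hᵀ + R = [388]
K = P̄·Hᵀ·S⁻¹ = [-25/97; -23/97]
x' − x̄ = [1000/97, 920/97] = K·y
y = (KᵀK)⁻¹·Kᵀ·(x' − x̄) = [-40]
z = y + H·x̄ = [-40] + [42] = [2]

z = [2]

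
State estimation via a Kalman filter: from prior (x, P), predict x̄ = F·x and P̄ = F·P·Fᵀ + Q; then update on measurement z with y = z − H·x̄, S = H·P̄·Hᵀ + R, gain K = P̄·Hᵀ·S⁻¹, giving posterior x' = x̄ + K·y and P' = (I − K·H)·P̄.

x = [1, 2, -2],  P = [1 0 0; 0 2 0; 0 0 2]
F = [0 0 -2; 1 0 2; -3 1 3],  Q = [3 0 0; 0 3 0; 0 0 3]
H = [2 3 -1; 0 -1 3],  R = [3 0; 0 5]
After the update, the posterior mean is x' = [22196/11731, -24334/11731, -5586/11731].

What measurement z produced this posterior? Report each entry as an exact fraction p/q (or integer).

z = [-2, 1]

x̄ = F·x = [4, -3, -7]
P̄ = F·P·Fᵀ + Q = [11 -8 -12; -8 12 9; -12 9 32]
S = H·P̄·Hᵀ + R = [85 -98; -98 251]
K = P̄·Hᵀ·S⁻¹ = [-234/11731 -1400/11731; 4231/11731 2353/11731; 1247/11731 4553/11731]
x' − x̄ = [-24728/11731, 10859/11731, 76531/11731] = K·y
y = (KᵀK)⁻¹·Kᵀ·(x' − x̄) = [-8, 19]
z = y + H·x̄ = [-8, 19] + [6, -18] = [-2, 1]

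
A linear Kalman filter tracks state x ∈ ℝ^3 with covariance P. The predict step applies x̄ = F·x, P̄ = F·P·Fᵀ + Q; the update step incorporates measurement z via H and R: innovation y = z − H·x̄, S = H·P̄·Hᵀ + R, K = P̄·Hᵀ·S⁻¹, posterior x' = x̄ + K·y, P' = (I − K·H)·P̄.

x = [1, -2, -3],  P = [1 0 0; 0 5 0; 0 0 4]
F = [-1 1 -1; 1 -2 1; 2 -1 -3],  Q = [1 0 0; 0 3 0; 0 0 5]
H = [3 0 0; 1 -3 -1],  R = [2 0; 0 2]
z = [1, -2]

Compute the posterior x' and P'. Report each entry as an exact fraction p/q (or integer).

x̄ = F·x = [0, 2, 13]
P̄ = F·P·Fᵀ + Q = [11 -15 5; -15 28 0; 5 0 50]
y = z − H·x̄ = [1, 17]
S = H·P̄·Hᵀ + R = [101 153; 153 395]
K = P̄·Hᵀ·S⁻¹ = [2616/8243 51/8243; -1314/8243 -1557/8243; 6405/8243 -3420/8243]
x' = x̄ + K·y = [3483/8243, -11297/8243, 55424/8243]
P' = (I − K·H)·P̄ = [1744/8243 -876/8243 4270/8243; -876/8243 17531/8243 -50355/8243; 4270/8243 -50355/8243 162175/8243]

x' = [3483/8243, -11297/8243, 55424/8243]
P' = [1744/8243 -876/8243 4270/8243; -876/8243 17531/8243 -50355/8243; 4270/8243 -50355/8243 162175/8243]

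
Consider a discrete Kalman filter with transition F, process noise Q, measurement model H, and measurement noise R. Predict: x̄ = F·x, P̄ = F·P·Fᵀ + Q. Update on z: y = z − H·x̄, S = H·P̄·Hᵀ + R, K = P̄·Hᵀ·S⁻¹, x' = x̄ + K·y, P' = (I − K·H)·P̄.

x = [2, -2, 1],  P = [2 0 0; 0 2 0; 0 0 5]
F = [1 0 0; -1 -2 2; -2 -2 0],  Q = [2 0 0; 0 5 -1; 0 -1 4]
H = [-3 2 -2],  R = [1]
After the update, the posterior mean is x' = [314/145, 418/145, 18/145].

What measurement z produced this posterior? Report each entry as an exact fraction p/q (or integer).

z = [-1]

x̄ = F·x = [2, 4, 0]
P̄ = F·P·Fᵀ + Q = [4 -2 -4; -2 35 11; -4 11 20]
S = H·P̄·Hᵀ + R = [145]
K = P̄·Hᵀ·S⁻¹ = [-8/145; 54/145; -6/145]
x' − x̄ = [24/145, -162/145, 18/145] = K·y
y = (KᵀK)⁻¹·Kᵀ·(x' − x̄) = [-3]
z = y + H·x̄ = [-3] + [2] = [-1]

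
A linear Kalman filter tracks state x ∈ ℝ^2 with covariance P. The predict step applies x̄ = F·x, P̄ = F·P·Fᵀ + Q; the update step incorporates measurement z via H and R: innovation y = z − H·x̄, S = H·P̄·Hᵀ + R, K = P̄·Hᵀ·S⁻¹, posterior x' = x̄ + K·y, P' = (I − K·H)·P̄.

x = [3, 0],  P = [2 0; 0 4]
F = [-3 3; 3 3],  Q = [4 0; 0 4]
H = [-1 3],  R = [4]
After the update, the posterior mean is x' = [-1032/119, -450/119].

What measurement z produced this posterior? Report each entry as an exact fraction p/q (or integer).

z = [-3]

x̄ = F·x = [-9, 9]
P̄ = F·P·Fᵀ + Q = [58 18; 18 58]
S = H·P̄·Hᵀ + R = [476]
K = P̄·Hᵀ·S⁻¹ = [-1/119; 39/119]
x' − x̄ = [39/119, -1521/119] = K·y
y = (KᵀK)⁻¹·Kᵀ·(x' − x̄) = [-39]
z = y + H·x̄ = [-39] + [36] = [-3]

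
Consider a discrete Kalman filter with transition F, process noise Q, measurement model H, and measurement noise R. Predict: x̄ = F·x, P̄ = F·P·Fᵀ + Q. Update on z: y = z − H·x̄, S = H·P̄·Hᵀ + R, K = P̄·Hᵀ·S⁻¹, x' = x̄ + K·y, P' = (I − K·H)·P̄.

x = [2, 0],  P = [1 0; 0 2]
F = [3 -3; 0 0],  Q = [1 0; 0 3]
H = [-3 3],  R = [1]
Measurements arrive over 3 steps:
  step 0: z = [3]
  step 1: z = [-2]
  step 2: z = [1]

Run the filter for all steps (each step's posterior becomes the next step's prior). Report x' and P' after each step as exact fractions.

step 0: x̄ = F·x = [6, 0]
step 0: P̄ = F·P·Fᵀ + Q = [28 0; 0 3]
step 0: y = z − H·x̄ = [21]
step 0: S = H·P̄·Hᵀ + R = [280]
step 0: K = P̄·Hᵀ·S⁻¹ = [-3/10; 9/280]
step 0: x' = x̄ + K·y = [-3/10, 27/40]
step 0: P' = (I − K·H)·P̄ = [14/5 27/10; 27/10 759/280]
step 1: x̄ = F·x = [-117/40, 0]
step 1: P̄ = F·P·Fᵀ + Q = [559/280 0; 0 3]
step 1: y = z − H·x̄ = [-431/40]
step 1: S = H·P̄·Hᵀ + R = [12871/280]
step 1: K = P̄·Hᵀ·S⁻¹ = [-1677/12871; 2520/12871]
step 1: x' = x̄ + K·y = [-19578/12871, -27153/12871]
step 1: P' = (I − K·H)·P̄ = [15652/12871 15093/12871; 15093/12871 15933/12871]
step 2: x̄ = F·x = [22725/12871, 0]
step 2: P̄ = F·P·Fᵀ + Q = [25462/12871 0; 0 3]
step 2: y = z − H·x̄ = [81046/12871]
step 2: S = H·P̄·Hᵀ + R = [589546/12871]
step 2: K = P̄·Hᵀ·S⁻¹ = [-38193/294773; 115839/589546]
step 2: x' = x̄ + K·y = [279957/294773, 364707/294773]
step 2: P' = (I − K·H)·P̄ = [356468/294773 343737/294773; 343737/294773 726087/589546]

step 0: x' = [-3/10, 27/40], P' = [14/5 27/10; 27/10 759/280]
step 1: x' = [-19578/12871, -27153/12871], P' = [15652/12871 15093/12871; 15093/12871 15933/12871]
step 2: x' = [279957/294773, 364707/294773], P' = [356468/294773 343737/294773; 343737/294773 726087/589546]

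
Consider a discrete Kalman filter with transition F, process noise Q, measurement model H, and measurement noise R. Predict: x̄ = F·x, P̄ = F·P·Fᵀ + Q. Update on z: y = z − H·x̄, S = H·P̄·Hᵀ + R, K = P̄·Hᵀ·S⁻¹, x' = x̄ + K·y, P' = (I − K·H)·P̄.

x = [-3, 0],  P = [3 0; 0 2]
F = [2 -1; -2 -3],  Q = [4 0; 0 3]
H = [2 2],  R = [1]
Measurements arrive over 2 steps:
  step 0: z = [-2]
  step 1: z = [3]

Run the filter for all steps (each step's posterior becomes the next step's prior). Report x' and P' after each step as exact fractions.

step 0: x' = [-990/157, 834/157], P' = [2250/157 -2238/157; -2238/157 2265/157]
step 1: x' = [-169110/149513, 389808/149513], P' = [454297/149513 -426705/149513; -426705/149513 436452/149513]

step 0: x̄ = F·x = [-6, 6]
step 0: P̄ = F·P·Fᵀ + Q = [18 -6; -6 33]
step 0: y = z − H·x̄ = [-2]
step 0: S = H·P̄·Hᵀ + R = [157]
step 0: K = P̄·Hᵀ·S⁻¹ = [24/157; 54/157]
step 0: x' = x̄ + K·y = [-990/157, 834/157]
step 0: P' = (I − K·H)·P̄ = [2250/157 -2238/157; -2238/157 2265/157]
step 1: x̄ = F·x = [-2814/157, -522/157]
step 1: P̄ = F·P·Fᵀ + Q = [20845/157 6747/157; 6747/157 3000/157]
step 1: y = z − H·x̄ = [7143/157]
step 1: S = H·P̄·Hᵀ + R = [149513/157]
step 1: K = P̄·Hᵀ·S⁻¹ = [55184/149513; 19494/149513]
step 1: x' = x̄ + K·y = [-169110/149513, 389808/149513]
step 1: P' = (I − K·H)·P̄ = [454297/149513 -426705/149513; -426705/149513 436452/149513]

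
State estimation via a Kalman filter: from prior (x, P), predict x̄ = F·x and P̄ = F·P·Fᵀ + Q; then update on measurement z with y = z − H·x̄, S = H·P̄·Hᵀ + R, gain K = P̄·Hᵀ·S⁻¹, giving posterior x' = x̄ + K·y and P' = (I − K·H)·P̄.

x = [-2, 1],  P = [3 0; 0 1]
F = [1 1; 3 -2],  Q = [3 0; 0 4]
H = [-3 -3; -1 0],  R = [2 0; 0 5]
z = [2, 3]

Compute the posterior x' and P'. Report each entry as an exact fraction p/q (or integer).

x̄ = F·x = [-1, -8]
P̄ = F·P·Fᵀ + Q = [7 7; 7 35]
y = z − H·x̄ = [-25, 2]
S = H·P̄·Hᵀ + R = [506 42; 42 12]
K = P̄·Hᵀ·S⁻¹ = [-35/718 -889/2154; -203/718 875/2154]
x' = x̄ + K·y = [-1307/2154, -257/2154]
P' = (I − K·H)·P̄ = [4445/2154 -4375/2154; -4375/2154 4781/2154]

x' = [-1307/2154, -257/2154]
P' = [4445/2154 -4375/2154; -4375/2154 4781/2154]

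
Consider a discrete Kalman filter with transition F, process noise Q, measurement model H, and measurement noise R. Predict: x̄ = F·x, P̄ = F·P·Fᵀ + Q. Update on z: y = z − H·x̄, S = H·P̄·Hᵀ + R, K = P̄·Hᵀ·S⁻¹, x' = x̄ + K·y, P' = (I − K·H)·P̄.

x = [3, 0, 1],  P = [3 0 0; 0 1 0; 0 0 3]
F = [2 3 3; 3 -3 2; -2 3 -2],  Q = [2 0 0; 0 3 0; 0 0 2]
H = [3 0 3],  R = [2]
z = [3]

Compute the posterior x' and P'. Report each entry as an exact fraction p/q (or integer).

x' = [9, 11, -8]
P' = [11881/389 13635/389 -11823/389; 13635/389 18543/389 -13659/389; -11823/389 -13659/389 11851/389]

x̄ = F·x = [9, 11, -8]
P̄ = F·P·Fᵀ + Q = [50 27 -21; 27 51 -39; -21 -39 35]
y = z − H·x̄ = [0]
S = H·P̄·Hᵀ + R = [389]
K = P̄·Hᵀ·S⁻¹ = [87/389; -36/389; 42/389]
x' = x̄ + K·y = [9, 11, -8]
P' = (I − K·H)·P̄ = [11881/389 13635/389 -11823/389; 13635/389 18543/389 -13659/389; -11823/389 -13659/389 11851/389]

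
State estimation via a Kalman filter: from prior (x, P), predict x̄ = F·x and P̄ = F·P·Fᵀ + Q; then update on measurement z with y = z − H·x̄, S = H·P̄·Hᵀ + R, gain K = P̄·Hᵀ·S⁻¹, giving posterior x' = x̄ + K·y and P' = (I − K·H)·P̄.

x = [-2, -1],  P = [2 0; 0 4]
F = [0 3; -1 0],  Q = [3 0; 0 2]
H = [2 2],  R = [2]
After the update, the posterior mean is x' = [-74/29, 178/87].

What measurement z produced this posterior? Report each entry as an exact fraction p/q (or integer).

z = [-1]

x̄ = F·x = [-3, 2]
P̄ = F·P·Fᵀ + Q = [39 0; 0 4]
S = H·P̄·Hᵀ + R = [174]
K = P̄·Hᵀ·S⁻¹ = [13/29; 4/87]
x' − x̄ = [13/29, 4/87] = K·y
y = (KᵀK)⁻¹·Kᵀ·(x' − x̄) = [1]
z = y + H·x̄ = [1] + [-2] = [-1]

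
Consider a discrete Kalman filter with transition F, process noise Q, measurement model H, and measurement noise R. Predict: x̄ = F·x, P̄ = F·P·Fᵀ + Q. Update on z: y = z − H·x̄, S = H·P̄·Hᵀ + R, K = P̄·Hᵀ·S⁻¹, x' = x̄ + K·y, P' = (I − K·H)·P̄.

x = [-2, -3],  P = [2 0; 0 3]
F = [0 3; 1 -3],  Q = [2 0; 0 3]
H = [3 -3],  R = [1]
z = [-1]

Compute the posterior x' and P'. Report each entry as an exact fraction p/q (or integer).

x̄ = F·x = [-9, 7]
P̄ = F·P·Fᵀ + Q = [29 -27; -27 32]
y = z − H·x̄ = [47]
S = H·P̄·Hᵀ + R = [1036]
K = P̄·Hᵀ·S⁻¹ = [6/37; -177/1036]
x' = x̄ + K·y = [-51/37, -1067/1036]
P' = (I − K·H)·P̄ = [65/37 63/37; 63/37 1823/1036]

x' = [-51/37, -1067/1036]
P' = [65/37 63/37; 63/37 1823/1036]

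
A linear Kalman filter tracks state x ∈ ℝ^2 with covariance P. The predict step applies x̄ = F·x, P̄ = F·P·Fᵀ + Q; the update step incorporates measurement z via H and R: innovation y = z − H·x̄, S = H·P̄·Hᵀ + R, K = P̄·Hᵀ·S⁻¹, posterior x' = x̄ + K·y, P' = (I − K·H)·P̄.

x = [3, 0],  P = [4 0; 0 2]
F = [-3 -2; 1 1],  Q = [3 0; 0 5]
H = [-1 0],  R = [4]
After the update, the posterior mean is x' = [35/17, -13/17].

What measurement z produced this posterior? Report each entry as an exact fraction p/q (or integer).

x̄ = F·x = [-9, 3]
P̄ = F·P·Fᵀ + Q = [47 -16; -16 11]
S = H·P̄·Hᵀ + R = [51]
K = P̄·Hᵀ·S⁻¹ = [-47/51; 16/51]
x' − x̄ = [188/17, -64/17] = K·y
y = (KᵀK)⁻¹·Kᵀ·(x' − x̄) = [-12]
z = y + H·x̄ = [-12] + [9] = [-3]

z = [-3]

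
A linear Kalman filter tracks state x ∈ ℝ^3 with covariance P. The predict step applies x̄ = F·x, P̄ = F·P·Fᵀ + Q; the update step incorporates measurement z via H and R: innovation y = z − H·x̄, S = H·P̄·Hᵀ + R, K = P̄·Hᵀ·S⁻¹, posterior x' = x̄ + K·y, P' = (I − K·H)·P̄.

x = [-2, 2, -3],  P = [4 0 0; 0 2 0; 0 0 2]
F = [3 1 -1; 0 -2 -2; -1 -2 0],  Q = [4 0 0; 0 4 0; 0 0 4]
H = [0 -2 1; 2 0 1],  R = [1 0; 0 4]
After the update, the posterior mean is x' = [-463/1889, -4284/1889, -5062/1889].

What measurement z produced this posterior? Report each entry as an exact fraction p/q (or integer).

x̄ = F·x = [-1, 2, -2]
P̄ = F·P·Fᵀ + Q = [44 0 -16; 0 20 8; -16 8 16]
S = H·P̄·Hᵀ + R = [65 -32; -32 132]
K = P̄·Hᵀ·S⁻¹ = [48/1889 1042/1889; -992/1889 -126/1889; -128/1889 -260/1889]
x' − x̄ = [1426/1889, -8062/1889, -1284/1889] = K·y
y = (KᵀK)⁻¹·Kᵀ·(x' − x̄) = [8, 1]
z = y + H·x̄ = [8, 1] + [-6, -4] = [2, -3]

z = [2, -3]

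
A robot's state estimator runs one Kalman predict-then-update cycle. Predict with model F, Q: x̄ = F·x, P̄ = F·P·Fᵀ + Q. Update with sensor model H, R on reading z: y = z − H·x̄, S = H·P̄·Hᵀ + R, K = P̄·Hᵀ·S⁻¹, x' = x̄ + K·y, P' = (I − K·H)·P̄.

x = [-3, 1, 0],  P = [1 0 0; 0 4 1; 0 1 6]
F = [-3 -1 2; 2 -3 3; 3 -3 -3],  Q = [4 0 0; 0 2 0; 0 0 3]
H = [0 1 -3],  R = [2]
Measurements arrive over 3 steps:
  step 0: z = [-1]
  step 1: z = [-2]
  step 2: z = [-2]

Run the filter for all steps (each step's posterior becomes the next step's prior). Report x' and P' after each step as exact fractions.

step 0: x' = [211/44, -255/22, -39/11], P' = [25703/1232 12291/616 2025/308; 12291/616 20775/308 3453/154; 2025/308 3453/154 591/77]
step 1: x' = [-17119635/886153, 5783827/886153, 2535567/886153], P' = [194372425/886153 -30455136/886153 -10112922/886153; -30455136/886153 15023400/886153 5119656/886153; -10112922/886153 5119656/886153 1940682/886153]
step 2: x' = [-149898005381/15366452960, 45111449853/7683226480, 1256065902/480201655], P' = [2510145975623/15366452960 -287143393839/7683226480 -6083797986/480201655; -287143393839/7683226480 77082553527/3841613240 3296096196/480201655; -6083797986/480201655 3296096196/480201655 1233505614/480201655]

step 0: x̄ = F·x = [8, -9, -12]
step 0: P̄ = F·P·Fᵀ + Q = [37 33 -36; 33 78 -12; -36 -12 120]
step 0: y = z − H·x̄ = [-28]
step 0: S = H·P̄·Hᵀ + R = [1232]
step 0: K = P̄·Hᵀ·S⁻¹ = [141/1232; 57/616; -93/308]
step 0: x' = x̄ + K·y = [211/44, -255/22, -39/11]
step 0: P' = (I − K·H)·P̄ = [25703/1232 12291/616 2025/308; 12291/616 20775/308 3453/154; 2025/308 3453/154 591/77]
step 1: x̄ = F·x = [-435/44, 371/11, 2631/44]
step 1: P̄ = F·P·Fᵀ + Q = [42425/176 621/22 21051/176; 621/22 2172/11 8439/22; 21051/176 8439/22 139569/176]
step 1: y = z − H·x̄ = [6321/44]
step 1: S = H·P̄·Hᵀ + R = [886153/176]
step 1: K = P̄·Hᵀ·S⁻¹ = [-58185/886153; -167784/886153; -351195/886153]
step 1: x' = x̄ + K·y = [-17119635/886153, 5783827/886153, 2535567/886153]
step 1: P' = (I − K·H)·P̄ = [194372425/886153 -30455136/886153 -10112922/886153; -30455136/886153 15023400/886153 5119656/886153; -10112922/886153 5119656/886153 1940682/886153]
step 2: x̄ = F·x = [50646212/886153, -43984050/886153, -76317087/886153]
step 2: P̄ = F·P·Fᵀ + Q = [1693828189/886153 -1318218504/886153 -2065709331/886153; -1318218504/886153 1083891504/886153 1710467286/886153; -2065709331/886153 1710467286/886153 2727065874/886153]
step 2: y = z − H·x̄ = [-186739517/886153]
step 2: S = H·P̄·Hᵀ + R = [15366452960/886153]
step 2: K = P̄·Hᵀ·S⁻¹ = [4878909489/15366452960; -2023755177/7683226480; -202210323/480201655]
step 2: x' = x̄ + K·y = [-149898005381/15366452960, 45111449853/7683226480, 1256065902/480201655]
step 2: P' = (I − K·H)·P̄ = [2510145975623/15366452960 -287143393839/7683226480 -6083797986/480201655; -287143393839/7683226480 77082553527/3841613240 3296096196/480201655; -6083797986/480201655 3296096196/480201655 1233505614/480201655]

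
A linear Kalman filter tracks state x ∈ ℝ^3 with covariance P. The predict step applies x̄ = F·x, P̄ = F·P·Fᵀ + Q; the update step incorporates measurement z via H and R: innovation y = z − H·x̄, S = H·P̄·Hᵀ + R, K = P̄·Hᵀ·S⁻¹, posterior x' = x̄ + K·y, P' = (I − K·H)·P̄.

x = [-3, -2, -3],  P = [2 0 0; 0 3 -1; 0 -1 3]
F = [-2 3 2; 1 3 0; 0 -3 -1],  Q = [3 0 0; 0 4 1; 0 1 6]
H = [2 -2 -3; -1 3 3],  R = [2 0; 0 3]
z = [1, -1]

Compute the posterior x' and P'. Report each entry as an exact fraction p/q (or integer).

x' = [13618/8037, -56674/24111, 59141/24111]
P' = [10942/2679 -19546/8037 32594/8037; -19546/8037 131173/24111 -134780/24111; 32594/8037 -134780/24111 161146/24111]

x̄ = F·x = [-6, -9, 9]
P̄ = F·P·Fᵀ + Q = [38 17 -24; 17 33 -23; -24 -23 30]
y = z − H·x̄ = [22, -7]
S = H·P̄·Hᵀ + R = [432 -279; -279 236]
K = P̄·Hᵀ·S⁻¹ = [3481/8037 234/893; 12359/24111 1771/2679; -9157/24111 -692/2679]
x' = x̄ + K·y = [13618/8037, -56674/24111, 59141/24111]
P' = (I − K·H)·P̄ = [10942/2679 -19546/8037 32594/8037; -19546/8037 131173/24111 -134780/24111; 32594/8037 -134780/24111 161146/24111]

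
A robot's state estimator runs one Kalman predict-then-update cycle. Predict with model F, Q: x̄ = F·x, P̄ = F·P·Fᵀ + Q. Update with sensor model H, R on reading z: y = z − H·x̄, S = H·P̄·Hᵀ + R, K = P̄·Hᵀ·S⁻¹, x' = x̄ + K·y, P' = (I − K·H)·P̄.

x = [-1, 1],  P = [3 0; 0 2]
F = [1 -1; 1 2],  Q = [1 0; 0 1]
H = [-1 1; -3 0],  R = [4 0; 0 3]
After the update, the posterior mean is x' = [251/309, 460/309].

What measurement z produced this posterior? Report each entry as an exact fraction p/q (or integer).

z = [1, -3]

x̄ = F·x = [-2, 1]
P̄ = F·P·Fᵀ + Q = [6 -1; -1 12]
S = H·P̄·Hᵀ + R = [24 21; 21 57]
K = P̄·Hᵀ·S⁻¹ = [-7/309 -95/309; 226/309 -67/309]
x' − x̄ = [869/309, 151/309] = K·y
y = (KᵀK)⁻¹·Kᵀ·(x' − x̄) = [-2, -9]
z = y + H·x̄ = [-2, -9] + [3, 6] = [1, -3]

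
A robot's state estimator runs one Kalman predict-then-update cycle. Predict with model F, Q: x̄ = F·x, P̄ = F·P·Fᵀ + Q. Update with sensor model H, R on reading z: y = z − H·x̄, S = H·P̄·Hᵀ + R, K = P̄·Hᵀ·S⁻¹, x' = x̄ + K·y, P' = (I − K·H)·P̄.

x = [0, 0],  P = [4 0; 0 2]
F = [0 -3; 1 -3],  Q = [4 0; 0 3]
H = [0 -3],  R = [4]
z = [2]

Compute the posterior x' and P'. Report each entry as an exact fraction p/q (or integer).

x̄ = F·x = [0, 0]
P̄ = F·P·Fᵀ + Q = [22 18; 18 25]
y = z − H·x̄ = [2]
S = H·P̄·Hᵀ + R = [229]
K = P̄·Hᵀ·S⁻¹ = [-54/229; -75/229]
x' = x̄ + K·y = [-108/229, -150/229]
P' = (I − K·H)·P̄ = [2122/229 72/229; 72/229 100/229]

x' = [-108/229, -150/229]
P' = [2122/229 72/229; 72/229 100/229]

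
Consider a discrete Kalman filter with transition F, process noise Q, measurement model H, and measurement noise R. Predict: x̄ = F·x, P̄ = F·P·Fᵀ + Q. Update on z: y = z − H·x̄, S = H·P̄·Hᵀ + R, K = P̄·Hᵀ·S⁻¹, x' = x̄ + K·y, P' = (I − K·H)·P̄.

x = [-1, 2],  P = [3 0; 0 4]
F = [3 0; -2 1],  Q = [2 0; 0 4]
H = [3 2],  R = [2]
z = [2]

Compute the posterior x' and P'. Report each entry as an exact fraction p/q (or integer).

x' = [-228/127, 466/127]
P' = [1082/127 -1572/127; -1572/127 2344/127]

x̄ = F·x = [-3, 4]
P̄ = F·P·Fᵀ + Q = [29 -18; -18 20]
y = z − H·x̄ = [3]
S = H·P̄·Hᵀ + R = [127]
K = P̄·Hᵀ·S⁻¹ = [51/127; -14/127]
x' = x̄ + K·y = [-228/127, 466/127]
P' = (I − K·H)·P̄ = [1082/127 -1572/127; -1572/127 2344/127]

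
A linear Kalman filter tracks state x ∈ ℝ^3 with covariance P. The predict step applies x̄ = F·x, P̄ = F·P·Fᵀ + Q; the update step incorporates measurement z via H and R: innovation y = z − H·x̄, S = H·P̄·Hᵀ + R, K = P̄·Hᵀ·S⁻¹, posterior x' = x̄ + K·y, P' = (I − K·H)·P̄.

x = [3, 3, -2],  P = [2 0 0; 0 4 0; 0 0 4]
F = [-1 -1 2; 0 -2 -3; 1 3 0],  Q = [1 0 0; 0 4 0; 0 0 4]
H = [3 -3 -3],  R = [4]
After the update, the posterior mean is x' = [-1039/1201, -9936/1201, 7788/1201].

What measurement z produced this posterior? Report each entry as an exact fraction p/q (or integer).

x̄ = F·x = [-10, 0, 12]
P̄ = F·P·Fᵀ + Q = [23 -16 -14; -16 56 -24; -14 -24 42]
S = H·P̄·Hᵀ + R = [1201]
K = P̄·Hᵀ·S⁻¹ = [159/1201; -144/1201; -96/1201]
x' − x̄ = [10971/1201, -9936/1201, -6624/1201] = K·y
y = (KᵀK)⁻¹·Kᵀ·(x' − x̄) = [69]
z = y + H·x̄ = [69] + [-66] = [3]

z = [3]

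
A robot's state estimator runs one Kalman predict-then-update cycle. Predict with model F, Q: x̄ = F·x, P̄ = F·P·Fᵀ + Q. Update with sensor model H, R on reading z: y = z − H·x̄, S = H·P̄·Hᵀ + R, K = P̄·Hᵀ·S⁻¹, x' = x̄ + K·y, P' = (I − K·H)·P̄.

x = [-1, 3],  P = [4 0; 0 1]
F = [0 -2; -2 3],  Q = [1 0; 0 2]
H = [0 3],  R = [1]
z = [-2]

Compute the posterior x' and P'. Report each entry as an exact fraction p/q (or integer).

x' = [-417/122, -151/244]
P' = [224/61 -3/122; -3/122 27/244]

x̄ = F·x = [-6, 11]
P̄ = F·P·Fᵀ + Q = [5 -6; -6 27]
y = z − H·x̄ = [-35]
S = H·P̄·Hᵀ + R = [244]
K = P̄·Hᵀ·S⁻¹ = [-9/122; 81/244]
x' = x̄ + K·y = [-417/122, -151/244]
P' = (I − K·H)·P̄ = [224/61 -3/122; -3/122 27/244]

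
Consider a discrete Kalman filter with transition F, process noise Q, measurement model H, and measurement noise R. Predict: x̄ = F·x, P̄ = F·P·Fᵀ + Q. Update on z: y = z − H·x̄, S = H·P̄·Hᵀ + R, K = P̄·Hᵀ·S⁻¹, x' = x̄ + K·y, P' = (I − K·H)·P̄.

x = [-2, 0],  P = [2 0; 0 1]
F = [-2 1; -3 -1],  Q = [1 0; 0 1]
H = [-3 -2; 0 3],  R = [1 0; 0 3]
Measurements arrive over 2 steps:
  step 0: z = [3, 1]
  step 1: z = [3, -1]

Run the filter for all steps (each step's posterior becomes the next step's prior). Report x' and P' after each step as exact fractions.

step 0: x' = [-1373/1248, 289/1248], P' = [563/2496 -463/2496; -463/2496 731/2496]
step 1: x' = [-403045/477209, -58681/477209], P' = [93613/477209 -70846/477209; -70846/477209 116450/477209]

step 0: x̄ = F·x = [4, 6]
step 0: P̄ = F·P·Fᵀ + Q = [10 11; 11 20]
step 0: y = z − H·x̄ = [27, -17]
step 0: S = H·P̄·Hᵀ + R = [303 -219; -219 183]
step 0: K = P̄·Hᵀ·S⁻¹ = [-763/2496 -463/2496; -73/2496 731/2496]
step 0: x' = x̄ + K·y = [-1373/1248, 289/1248]
step 0: P' = (I − K·H)·P̄ = [563/2496 -463/2496; -463/2496 731/2496]
step 1: x̄ = F·x = [3035/1248, 1915/624]
step 1: P̄ = F·P·Fᵀ + Q = [7331/2496 1555/1248; 1555/1248 1379/624]
step 1: y = z − H·x̄ = [20509/1248, -2123/208]
step 1: S = H·P̄·Hᵀ + R = [127859/2496 -10181/416; -10181/416 4761/208]
step 1: K = P̄·Hᵀ·S⁻¹ = [-139147/477209 -70846/477209; -20362/477209 116450/477209]
step 1: x' = x̄ + K·y = [-403045/477209, -58681/477209]
step 1: P' = (I − K·H)·P̄ = [93613/477209 -70846/477209; -70846/477209 116450/477209]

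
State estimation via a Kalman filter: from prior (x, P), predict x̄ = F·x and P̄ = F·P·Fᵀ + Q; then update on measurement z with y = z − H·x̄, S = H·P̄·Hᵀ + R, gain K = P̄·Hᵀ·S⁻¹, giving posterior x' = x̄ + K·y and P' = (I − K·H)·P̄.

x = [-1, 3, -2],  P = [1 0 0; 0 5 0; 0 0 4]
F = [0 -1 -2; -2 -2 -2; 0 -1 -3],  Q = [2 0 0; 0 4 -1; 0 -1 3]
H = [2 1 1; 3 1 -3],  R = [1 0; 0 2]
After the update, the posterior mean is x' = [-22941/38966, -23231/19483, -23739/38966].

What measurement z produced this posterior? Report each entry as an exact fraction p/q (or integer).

x̄ = F·x = [1, 0, 3]
P̄ = F·P·Fᵀ + Q = [23 26 29; 26 44 33; 29 33 44]
S = H·P̄·Hᵀ + R = [467 27; 27 85]
K = P̄·Hᵀ·S⁻¹ = [8369/38966 1009/38966; 5172/19483 3629/19483; 11799/38966 -9249/38966]
x' − x̄ = [-61907/38966, -23231/19483, -140637/38966] = K·y
y = (KᵀK)⁻¹·Kᵀ·(x' − x̄) = [-8, 5]
z = y + H·x̄ = [-8, 5] + [5, -6] = [-3, -1]

z = [-3, -1]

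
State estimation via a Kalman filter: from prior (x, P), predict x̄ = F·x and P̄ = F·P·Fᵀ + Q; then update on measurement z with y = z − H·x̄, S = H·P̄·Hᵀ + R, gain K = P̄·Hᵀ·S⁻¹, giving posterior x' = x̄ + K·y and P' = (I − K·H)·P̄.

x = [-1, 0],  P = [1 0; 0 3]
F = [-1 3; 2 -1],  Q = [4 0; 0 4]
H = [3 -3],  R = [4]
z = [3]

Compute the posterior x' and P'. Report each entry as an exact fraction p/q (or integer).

x̄ = F·x = [1, -2]
P̄ = F·P·Fᵀ + Q = [32 -11; -11 11]
y = z − H·x̄ = [-6]
S = H·P̄·Hᵀ + R = [589]
K = P̄·Hᵀ·S⁻¹ = [129/589; -66/589]
x' = x̄ + K·y = [-185/589, -782/589]
P' = (I − K·H)·P̄ = [2207/589 2035/589; 2035/589 2123/589]

x' = [-185/589, -782/589]
P' = [2207/589 2035/589; 2035/589 2123/589]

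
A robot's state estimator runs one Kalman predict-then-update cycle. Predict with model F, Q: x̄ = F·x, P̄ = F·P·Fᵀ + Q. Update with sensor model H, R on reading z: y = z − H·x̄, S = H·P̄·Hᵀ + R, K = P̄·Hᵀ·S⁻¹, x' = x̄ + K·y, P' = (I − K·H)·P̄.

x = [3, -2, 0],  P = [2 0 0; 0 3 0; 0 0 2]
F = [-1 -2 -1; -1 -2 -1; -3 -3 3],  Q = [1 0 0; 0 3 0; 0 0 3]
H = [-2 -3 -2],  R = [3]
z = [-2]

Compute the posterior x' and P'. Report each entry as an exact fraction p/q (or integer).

x' = [706/529, 1433/1058, -1254/529]
P' = [2031/529 1089/529 -3576/529; 1089/529 4477/1058 -4353/529; -3576/529 -4353/529 10272/529]

x̄ = F·x = [1, 1, -3]
P̄ = F·P·Fᵀ + Q = [17 16 18; 16 19 18; 18 18 66]
y = z − H·x̄ = [-3]
S = H·P̄·Hᵀ + R = [1058]
K = P̄·Hᵀ·S⁻¹ = [-59/529; -125/1058; -111/529]
x' = x̄ + K·y = [706/529, 1433/1058, -1254/529]
P' = (I − K·H)·P̄ = [2031/529 1089/529 -3576/529; 1089/529 4477/1058 -4353/529; -3576/529 -4353/529 10272/529]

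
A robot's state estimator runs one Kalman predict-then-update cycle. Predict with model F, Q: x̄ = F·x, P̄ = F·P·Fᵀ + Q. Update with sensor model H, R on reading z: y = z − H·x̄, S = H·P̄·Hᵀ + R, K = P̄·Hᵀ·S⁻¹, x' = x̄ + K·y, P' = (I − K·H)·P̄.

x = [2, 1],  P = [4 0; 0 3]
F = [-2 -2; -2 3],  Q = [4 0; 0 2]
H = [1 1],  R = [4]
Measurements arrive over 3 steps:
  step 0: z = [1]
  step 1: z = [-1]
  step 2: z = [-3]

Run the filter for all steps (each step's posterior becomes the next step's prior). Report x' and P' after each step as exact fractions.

step 0: x̄ = F·x = [-6, -1]
step 0: P̄ = F·P·Fᵀ + Q = [32 -2; -2 45]
step 0: y = z − H·x̄ = [8]
step 0: S = H·P̄·Hᵀ + R = [77]
step 0: K = P̄·Hᵀ·S⁻¹ = [30/77; 43/77]
step 0: x' = x̄ + K·y = [-222/77, 267/77]
step 0: P' = (I − K·H)·P̄ = [1564/77 -1444/77; -1444/77 1616/77]
step 1: x̄ = F·x = [-90/77, 1245/77]
step 1: P̄ = F·P·Fᵀ + Q = [1476/77 -552/77; -552/77 38282/77]
step 1: y = z − H·x̄ = [-16]
step 1: S = H·P̄·Hᵀ + R = [506]
step 1: K = P̄·Hᵀ·S⁻¹ = [6/253; 245/253]
step 1: x' = x̄ + K·y = [-2742/1771, 1195/1771]
step 1: P' = (I − K·H)·P̄ = [33444/1771 -33276/1771; -33276/1771 40136/1771]
step 2: x̄ = F·x = [442/253, 9069/1771]
step 2: P̄ = F·P·Fᵀ + Q = [5028/253 -5784/253; -5784/253 897854/1771]
step 2: y = z − H·x̄ = [-17476/1771]
step 2: S = H·P̄·Hᵀ + R = [859158/1771]
step 2: K = P̄·Hᵀ·S⁻¹ = [-294/47731; 428683/429579]
step 2: x' = x̄ + K·y = [949178/525041, -22334237/4725369]
step 2: P' = (I − K·H)·P̄ = [10424748/525041 -10437684/525041; -10437684/525041 112801208/4725369]

step 0: x' = [-222/77, 267/77], P' = [1564/77 -1444/77; -1444/77 1616/77]
step 1: x' = [-2742/1771, 1195/1771], P' = [33444/1771 -33276/1771; -33276/1771 40136/1771]
step 2: x' = [949178/525041, -22334237/4725369], P' = [10424748/525041 -10437684/525041; -10437684/525041 112801208/4725369]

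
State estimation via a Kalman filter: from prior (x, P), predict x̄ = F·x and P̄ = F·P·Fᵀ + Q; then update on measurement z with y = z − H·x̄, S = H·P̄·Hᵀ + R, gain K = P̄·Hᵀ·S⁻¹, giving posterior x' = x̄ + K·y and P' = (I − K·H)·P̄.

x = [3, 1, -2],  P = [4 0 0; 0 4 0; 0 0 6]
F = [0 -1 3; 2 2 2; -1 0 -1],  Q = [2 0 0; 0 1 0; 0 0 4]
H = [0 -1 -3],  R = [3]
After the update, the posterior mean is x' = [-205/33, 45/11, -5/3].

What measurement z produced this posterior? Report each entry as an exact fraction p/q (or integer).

x̄ = F·x = [-7, 4, -1]
P̄ = F·P·Fᵀ + Q = [60 28 -18; 28 57 -20; -18 -20 14]
S = H·P̄·Hᵀ + R = [66]
K = P̄·Hᵀ·S⁻¹ = [13/33; 1/22; -1/3]
x' − x̄ = [26/33, 1/11, -2/3] = K·y
y = (KᵀK)⁻¹·Kᵀ·(x' − x̄) = [2]
z = y + H·x̄ = [2] + [-1] = [1]

z = [1]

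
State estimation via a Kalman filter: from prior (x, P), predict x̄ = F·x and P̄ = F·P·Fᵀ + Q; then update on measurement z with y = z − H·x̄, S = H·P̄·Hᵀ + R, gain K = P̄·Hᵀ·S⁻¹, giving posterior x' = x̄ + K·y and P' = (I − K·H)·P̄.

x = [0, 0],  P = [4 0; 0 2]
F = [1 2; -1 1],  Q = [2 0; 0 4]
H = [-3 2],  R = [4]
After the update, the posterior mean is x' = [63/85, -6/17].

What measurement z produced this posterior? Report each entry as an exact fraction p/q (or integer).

z = [-3]

x̄ = F·x = [0, 0]
P̄ = F·P·Fᵀ + Q = [14 0; 0 10]
S = H·P̄·Hᵀ + R = [170]
K = P̄·Hᵀ·S⁻¹ = [-21/85; 2/17]
x' − x̄ = [63/85, -6/17] = K·y
y = (KᵀK)⁻¹·Kᵀ·(x' − x̄) = [-3]
z = y + H·x̄ = [-3] + [0] = [-3]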